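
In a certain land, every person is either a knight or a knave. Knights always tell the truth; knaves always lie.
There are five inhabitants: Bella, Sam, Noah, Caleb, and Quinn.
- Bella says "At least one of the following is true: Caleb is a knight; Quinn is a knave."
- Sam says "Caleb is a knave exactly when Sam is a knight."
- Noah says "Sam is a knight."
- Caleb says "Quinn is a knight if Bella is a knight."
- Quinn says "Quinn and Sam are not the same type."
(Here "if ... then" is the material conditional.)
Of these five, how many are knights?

1

The unique consistent assignment is Bella=knight, Sam=knave, Noah=knave, Caleb=knave, Quinn=knave.
That has 1 knight.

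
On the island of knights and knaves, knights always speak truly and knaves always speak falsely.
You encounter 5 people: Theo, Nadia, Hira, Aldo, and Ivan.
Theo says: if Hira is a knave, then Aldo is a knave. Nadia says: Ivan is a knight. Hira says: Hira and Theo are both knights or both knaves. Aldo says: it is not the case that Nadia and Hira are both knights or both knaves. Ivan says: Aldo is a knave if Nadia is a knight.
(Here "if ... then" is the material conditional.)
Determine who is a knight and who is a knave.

Knights: Theo, Nadia, Hira, and Ivan. Knaves: Aldo.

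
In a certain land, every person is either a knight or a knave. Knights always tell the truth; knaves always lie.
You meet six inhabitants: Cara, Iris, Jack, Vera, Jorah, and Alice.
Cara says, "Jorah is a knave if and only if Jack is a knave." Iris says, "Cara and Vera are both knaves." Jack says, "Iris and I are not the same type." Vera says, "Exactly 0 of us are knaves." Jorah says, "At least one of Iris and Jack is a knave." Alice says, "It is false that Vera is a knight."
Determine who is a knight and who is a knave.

Knights: Cara, Jack, Jorah, and Alice. Knaves: Iris and Vera.

Cara is a knight, so "Jorah is a knave if and only if Jack is a knave" must be true — and it is.
Since Iris is a knave, "Cara and Vera are both knaves" needs to be False, which holds.
Jack is a knight, and the claim "Iris and I are not the same type" is indeed true.
Vera is a knave, so "exactly 0 of us are knaves" must be False — and it is.
Since Jorah is a knight, "at least one of Iris and Jack is a knave" needs to be true, which holds.
Alice is a knight, and the claim "it is false that Vera is a knight" is indeed true.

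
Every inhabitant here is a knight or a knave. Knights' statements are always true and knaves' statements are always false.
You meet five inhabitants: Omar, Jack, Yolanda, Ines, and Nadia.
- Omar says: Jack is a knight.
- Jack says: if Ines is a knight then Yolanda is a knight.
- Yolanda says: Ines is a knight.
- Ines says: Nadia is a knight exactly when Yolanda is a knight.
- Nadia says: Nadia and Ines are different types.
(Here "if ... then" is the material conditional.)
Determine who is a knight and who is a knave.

Omar is a knight, Jack is a knight, Yolanda is a knave, Ines is a knave, and Nadia is a knight.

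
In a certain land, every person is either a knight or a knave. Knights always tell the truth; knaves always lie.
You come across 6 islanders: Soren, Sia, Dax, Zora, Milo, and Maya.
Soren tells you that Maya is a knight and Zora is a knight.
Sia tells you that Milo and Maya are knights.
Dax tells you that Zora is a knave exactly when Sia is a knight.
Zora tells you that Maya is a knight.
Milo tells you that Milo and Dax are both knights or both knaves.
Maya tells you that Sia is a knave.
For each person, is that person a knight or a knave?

Soren is a knight, Sia is a knave, Dax is a knight, Zora is a knight, Milo is a knave, and Maya is a knight.

As a knight, Soren's statement "Maya is a knight and Zora is a knight" should be True; it is.
Sia is a knave, and the claim "Milo and Maya are knights" is indeed False.
Dax (knight): "Zora is a knave exactly when Sia is a knight" — True. ✓
Zora is a knight, and the claim "Maya is a knight" is indeed True.
Milo is a knave, and the claim "Milo and Dax are both knights or both knaves" is indeed False.
Maya (knight): "Sia is a knave" — True. ✓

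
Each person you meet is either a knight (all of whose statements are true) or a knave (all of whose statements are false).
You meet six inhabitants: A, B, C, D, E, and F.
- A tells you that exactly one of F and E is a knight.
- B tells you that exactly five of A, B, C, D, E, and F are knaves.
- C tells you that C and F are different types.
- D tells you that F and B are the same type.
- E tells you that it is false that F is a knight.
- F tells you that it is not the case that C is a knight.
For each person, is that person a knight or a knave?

A is a knight, B is a knave, C is a knight, D is a knight, E is a knight, and F is a knave.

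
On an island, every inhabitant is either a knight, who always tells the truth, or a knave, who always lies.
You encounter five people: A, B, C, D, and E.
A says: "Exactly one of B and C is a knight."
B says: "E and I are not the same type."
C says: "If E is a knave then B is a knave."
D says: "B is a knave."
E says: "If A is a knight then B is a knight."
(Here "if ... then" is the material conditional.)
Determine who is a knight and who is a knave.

A is a knight, B is a knave, C is a knight, D is a knight, and E is a knave.

Since A is a knight, "exactly one of B and C is a knight" needs to be True, which holds.
B is a knave, and the claim "E and I are not the same type" is indeed false.
C (knight): "if E is a knave then B is a knave" — True. ✓
Since D is a knight, "B is a knave" needs to be True, which holds.
E is a knave, and the claim "if A is a knight then B is a knight" is indeed false.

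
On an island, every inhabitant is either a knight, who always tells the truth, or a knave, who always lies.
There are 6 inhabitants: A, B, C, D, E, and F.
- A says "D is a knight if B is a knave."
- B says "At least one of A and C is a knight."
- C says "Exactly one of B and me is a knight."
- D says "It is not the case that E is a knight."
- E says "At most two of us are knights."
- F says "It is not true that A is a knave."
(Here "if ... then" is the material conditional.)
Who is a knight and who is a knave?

Since A is a knave, "D is a knight if B is a knave" needs to be False, which holds.
B is a knave, and the claim "at least one of A and C is a knight" is indeed False.
C is a knave, so "exactly one of B and me is a knight" must be False — and it is.
As a knave, D's statement "it is not the case that E is a knight" should be False; it is.
Since E is a knight, "at most two of us are knights" needs to be true, which holds.
F is a knave, so "it is not true that A is a knave" must be False — and it is.

A is a knave, B is a knave, C is a knave, D is a knave, E is a knight, and F is a knave.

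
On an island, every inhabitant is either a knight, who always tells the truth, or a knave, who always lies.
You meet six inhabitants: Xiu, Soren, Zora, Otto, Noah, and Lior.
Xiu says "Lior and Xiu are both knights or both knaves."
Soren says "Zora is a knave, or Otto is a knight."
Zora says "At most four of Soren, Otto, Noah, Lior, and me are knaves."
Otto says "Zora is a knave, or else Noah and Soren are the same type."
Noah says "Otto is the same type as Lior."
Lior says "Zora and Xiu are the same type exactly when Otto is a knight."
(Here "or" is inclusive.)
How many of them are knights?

6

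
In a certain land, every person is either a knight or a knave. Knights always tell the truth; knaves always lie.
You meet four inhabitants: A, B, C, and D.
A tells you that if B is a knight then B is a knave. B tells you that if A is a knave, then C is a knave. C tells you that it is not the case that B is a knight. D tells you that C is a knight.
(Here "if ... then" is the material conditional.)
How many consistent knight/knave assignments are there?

Consistent assignments:
  A=knave, B=knight, C=knave, D=knave

1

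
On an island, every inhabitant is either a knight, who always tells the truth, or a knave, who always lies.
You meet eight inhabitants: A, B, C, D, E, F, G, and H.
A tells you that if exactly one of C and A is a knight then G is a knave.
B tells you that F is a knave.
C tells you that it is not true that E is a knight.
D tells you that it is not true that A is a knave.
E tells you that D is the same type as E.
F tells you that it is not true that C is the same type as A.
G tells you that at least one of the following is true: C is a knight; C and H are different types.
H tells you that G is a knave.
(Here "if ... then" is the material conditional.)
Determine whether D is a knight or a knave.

D is a knight.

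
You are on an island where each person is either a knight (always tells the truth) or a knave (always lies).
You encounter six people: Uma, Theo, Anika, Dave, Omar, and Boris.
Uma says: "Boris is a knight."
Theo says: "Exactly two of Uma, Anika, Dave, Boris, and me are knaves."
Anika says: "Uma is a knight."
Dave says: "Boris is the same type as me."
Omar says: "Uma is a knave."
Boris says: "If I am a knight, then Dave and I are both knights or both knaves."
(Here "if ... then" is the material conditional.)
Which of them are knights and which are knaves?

Uma is a knight, Theo is a knave, Anika is a knight, Dave is a knight, Omar is a knave, and Boris is a knight.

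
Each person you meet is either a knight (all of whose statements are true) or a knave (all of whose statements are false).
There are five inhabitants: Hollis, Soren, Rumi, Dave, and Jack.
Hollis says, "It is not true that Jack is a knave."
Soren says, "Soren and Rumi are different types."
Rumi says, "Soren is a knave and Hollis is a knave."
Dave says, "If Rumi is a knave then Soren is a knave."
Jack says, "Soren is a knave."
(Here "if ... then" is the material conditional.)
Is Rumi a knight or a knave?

Consistent assignments: {Hollis=knight, Soren=knave, Rumi=knave, Dave=knight, Jack=knight}; {Hollis=knave, Soren=knight, Rumi=knave, Dave=knave, Jack=knave}
In every consistent assignment, Rumi is a knave.

Rumi is a knave.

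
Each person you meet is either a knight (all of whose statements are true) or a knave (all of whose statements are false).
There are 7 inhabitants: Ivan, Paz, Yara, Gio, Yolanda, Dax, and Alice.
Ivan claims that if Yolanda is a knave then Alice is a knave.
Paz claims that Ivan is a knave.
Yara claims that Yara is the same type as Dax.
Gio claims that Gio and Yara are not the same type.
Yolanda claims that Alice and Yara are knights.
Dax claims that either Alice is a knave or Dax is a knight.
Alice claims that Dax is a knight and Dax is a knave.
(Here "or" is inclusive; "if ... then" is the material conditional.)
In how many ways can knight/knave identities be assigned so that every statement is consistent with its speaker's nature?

2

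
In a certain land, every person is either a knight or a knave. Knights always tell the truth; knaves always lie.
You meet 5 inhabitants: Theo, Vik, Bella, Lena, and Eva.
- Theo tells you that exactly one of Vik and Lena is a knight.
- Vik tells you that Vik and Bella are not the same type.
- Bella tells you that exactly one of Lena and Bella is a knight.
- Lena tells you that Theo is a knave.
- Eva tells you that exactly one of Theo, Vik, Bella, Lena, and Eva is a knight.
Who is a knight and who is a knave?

Knights: Theo and Vik. Knaves: Bella, Lena, and Eva.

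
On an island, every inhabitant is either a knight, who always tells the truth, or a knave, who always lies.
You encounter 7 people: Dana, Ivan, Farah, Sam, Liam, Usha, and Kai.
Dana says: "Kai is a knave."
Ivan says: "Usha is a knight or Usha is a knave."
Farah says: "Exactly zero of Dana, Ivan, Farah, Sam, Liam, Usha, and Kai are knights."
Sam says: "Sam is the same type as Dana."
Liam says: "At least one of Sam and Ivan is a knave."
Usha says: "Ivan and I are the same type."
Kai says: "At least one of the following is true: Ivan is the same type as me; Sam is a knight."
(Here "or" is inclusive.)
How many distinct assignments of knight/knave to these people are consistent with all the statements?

Consistent assignments:
  Dana=knight, Ivan=knight, Farah=knave, Sam=knave, Liam=knight, Usha=knight, Kai=knave
  Dana=knight, Ivan=knight, Farah=knave, Sam=knave, Liam=knight, Usha=knave, Kai=knave

2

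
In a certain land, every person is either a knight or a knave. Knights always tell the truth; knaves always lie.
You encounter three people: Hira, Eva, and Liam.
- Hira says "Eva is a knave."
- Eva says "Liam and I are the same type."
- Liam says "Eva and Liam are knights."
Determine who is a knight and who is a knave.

Knights: Eva and Liam. Knaves: Hira.

Hira is a knave; "Eva is a knave" is false, as required.
Eva is a knight; "Liam and I are the same type" is True, as required.
As a knight, Liam's statement "Eva and Liam are knights" should be True; it is.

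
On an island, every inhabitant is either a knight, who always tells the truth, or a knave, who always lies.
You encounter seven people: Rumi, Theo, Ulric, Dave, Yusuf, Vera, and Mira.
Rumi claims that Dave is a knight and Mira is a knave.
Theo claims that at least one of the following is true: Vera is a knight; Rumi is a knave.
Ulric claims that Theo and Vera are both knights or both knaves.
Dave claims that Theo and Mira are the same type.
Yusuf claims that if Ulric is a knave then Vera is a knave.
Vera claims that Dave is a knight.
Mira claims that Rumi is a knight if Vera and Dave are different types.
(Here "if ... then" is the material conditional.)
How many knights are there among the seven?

6

The unique consistent assignment is Rumi=knave, Theo=knight, Ulric=knight, Dave=knight, Yusuf=knight, Vera=knight, Mira=knight.
That has 6 knights.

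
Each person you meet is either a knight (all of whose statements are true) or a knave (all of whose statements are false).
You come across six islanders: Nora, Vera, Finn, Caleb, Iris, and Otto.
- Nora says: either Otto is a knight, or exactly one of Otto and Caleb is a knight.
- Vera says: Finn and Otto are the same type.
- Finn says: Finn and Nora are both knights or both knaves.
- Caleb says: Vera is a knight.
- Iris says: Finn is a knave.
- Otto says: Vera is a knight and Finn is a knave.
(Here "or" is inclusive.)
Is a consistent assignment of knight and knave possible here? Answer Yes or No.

No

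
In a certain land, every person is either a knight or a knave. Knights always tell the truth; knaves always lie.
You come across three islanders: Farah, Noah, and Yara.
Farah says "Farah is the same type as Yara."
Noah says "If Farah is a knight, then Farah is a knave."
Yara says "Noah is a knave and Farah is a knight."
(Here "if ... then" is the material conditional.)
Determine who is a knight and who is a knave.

Farah (knight): "Farah is the same type as Yara" — True. ✓
Noah is a knave, and the claim "if Farah is a knight, then Farah is a knave" is indeed False.
Yara is a knight; "Noah is a knave and Farah is a knight" is True, as required.

Farah is a knight, Noah is a knave, and Yara is a knight.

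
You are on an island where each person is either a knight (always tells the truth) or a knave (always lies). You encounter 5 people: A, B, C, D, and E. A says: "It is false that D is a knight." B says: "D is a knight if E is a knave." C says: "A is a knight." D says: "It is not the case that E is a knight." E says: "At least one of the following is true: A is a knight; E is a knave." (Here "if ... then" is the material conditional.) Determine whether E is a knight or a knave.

Consistent assignments: {A=knight, B=knight, C=knight, D=knave, E=knight}
In every consistent assignment, E is a knight.

E is a knight.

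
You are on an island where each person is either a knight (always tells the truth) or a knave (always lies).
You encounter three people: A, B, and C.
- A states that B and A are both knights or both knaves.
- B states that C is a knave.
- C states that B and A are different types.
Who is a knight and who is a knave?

Suppose A is a knave. Then A's statement "B and A are both knights or both knaves" would have to be false. Checking the 4 ways to assign the others, none is consistent with every speaker.
(For instance, with B=knight, C=knave, C's claim "B and A are different types" comes out true where it would need to be false.)
So A must be a knight, making "B and A are both knights or both knaves" true. Taking A=knight, B=knight, C=knave, each remaining statement checks out:
  B (knight): "C is a knave" — true. ✓
  C (knave): "B and A are different types" — false. ✓
This is the unique consistent assignment.

A is a knight, B is a knight, and C is a knave.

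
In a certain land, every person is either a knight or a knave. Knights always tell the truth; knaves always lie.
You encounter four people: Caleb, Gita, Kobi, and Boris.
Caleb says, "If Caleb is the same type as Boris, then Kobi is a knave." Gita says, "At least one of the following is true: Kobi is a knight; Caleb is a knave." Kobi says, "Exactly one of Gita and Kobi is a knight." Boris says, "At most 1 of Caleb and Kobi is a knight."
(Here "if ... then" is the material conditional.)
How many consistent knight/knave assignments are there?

1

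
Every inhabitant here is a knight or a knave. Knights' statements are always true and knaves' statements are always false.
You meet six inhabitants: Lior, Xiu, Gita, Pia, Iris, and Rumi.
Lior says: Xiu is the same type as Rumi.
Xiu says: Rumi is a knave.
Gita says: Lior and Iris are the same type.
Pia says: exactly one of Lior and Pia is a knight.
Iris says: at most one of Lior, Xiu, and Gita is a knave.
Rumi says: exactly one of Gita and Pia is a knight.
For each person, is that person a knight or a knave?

Lior (knave): "Xiu is the same type as Rumi" — false. ✓
Xiu is a knave, and the claim "Rumi is a knave" is indeed false.
Gita is a knight, and the claim "Lior and Iris are the same type" is indeed True.
As a knave, Pia's statement "exactly one of Lior and Pia is a knight" should be false; it is.
As a knave, Iris's statement "at most one of Lior, Xiu, and Gita is a knave" should be false; it is.
Since Rumi is a knight, "exactly one of Gita and Pia is a knight" needs to be True, which holds.

Knights: Gita and Rumi. Knaves: Lior, Xiu, Pia, and Iris.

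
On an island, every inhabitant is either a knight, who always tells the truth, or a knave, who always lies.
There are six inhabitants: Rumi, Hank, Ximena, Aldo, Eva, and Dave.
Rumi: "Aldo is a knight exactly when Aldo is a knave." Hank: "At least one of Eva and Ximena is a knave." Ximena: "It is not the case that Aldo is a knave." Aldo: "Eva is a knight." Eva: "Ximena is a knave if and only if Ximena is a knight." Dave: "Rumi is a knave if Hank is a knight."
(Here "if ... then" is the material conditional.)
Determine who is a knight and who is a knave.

Rumi (knave): "Aldo is a knight exactly when Aldo is a knave" — False. ✓
Hank (knight): "at least one of Eva and Ximena is a knave" — True. ✓
Ximena is a knave, so "it is not the case that Aldo is a knave" must be False — and it is.
Aldo is a knave, so "Eva is a knight" must be False — and it is.
Eva is a knave, so "Ximena is a knave if and only if Ximena is a knight" must be False — and it is.
Dave (knight): "Rumi is a knave if Hank is a knight" — True. ✓

Knights: Hank and Dave. Knaves: Rumi, Ximena, Aldo, and Eva.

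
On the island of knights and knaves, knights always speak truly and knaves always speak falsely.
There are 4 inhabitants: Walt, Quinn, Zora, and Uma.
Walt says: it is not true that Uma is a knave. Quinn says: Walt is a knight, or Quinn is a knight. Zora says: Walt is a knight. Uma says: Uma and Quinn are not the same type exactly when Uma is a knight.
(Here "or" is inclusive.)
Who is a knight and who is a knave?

Walt is a knave, Quinn is a knight, Zora is a knave, and Uma is a knave.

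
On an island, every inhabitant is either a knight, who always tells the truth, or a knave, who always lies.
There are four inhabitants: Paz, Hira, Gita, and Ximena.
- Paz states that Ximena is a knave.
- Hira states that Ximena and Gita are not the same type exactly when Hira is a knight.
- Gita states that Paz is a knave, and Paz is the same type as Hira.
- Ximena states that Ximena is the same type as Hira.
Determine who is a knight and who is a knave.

Paz is a knave, Hira is a knight, Gita is a knave, and Ximena is a knight.

Paz (knave): "Ximena is a knave" — false. ✓
Hira is a knight; "Ximena and Gita are not the same type exactly when Hira is a knight" is True, as required.
Gita is a knave, and the claim "Paz is a knave, and Paz is the same type as Hira" is indeed false.
Ximena is a knight, so "Ximena is the same type as Hira" must be True — and it is.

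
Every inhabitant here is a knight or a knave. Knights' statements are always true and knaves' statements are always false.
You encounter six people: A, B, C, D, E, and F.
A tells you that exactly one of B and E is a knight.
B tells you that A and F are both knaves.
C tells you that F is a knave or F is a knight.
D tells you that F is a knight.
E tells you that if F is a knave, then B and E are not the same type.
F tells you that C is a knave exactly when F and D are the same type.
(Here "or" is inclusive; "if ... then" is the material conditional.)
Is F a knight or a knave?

Consistent assignments: {A=knight, B=knave, C=knight, D=knave, E=knight, F=knave}
In every consistent assignment, F is a knave.

F is a knave.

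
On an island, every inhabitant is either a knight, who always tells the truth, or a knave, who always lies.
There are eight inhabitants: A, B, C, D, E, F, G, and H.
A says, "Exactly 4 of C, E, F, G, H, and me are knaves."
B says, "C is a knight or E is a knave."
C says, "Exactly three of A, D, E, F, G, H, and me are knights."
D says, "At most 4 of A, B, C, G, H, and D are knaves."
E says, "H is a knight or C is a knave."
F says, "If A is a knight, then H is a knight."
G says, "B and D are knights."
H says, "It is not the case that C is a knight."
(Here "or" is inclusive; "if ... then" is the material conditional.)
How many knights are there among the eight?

4

The unique consistent assignment is A=knave, B=knave, C=knave, D=knight, E=knight, F=knight, G=knave, H=knight.
That has 4 knights.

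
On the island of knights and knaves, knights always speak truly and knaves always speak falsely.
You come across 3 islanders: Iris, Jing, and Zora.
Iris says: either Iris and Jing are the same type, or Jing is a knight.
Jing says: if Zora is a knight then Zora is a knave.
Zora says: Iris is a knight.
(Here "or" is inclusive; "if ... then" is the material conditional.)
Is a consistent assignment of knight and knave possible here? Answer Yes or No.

No

Checking all 8 assignments, each has at least one speaker whose statement's truth value contradicts their type.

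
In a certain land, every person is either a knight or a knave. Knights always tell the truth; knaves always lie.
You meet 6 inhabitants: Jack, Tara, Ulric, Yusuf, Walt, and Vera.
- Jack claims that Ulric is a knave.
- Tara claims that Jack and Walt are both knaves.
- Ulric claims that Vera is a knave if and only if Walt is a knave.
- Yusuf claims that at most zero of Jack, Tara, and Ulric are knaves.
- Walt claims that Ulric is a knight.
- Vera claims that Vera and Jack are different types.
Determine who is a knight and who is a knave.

Jack is a knave, Tara is a knave, Ulric is a knight, Yusuf is a knave, Walt is a knight, and Vera is a knight.

Jack is a knave; "Ulric is a knave" is false, as required.
As a knave, Tara's statement "Jack and Walt are both knaves" should be false; it is.
Ulric is a knight; "Vera is a knave if and only if Walt is a knave" is True, as required.
As a knave, Yusuf's statement "at most zero of Jack, Tara, and Ulric are knaves" should be false; it is.
Since Walt is a knight, "Ulric is a knight" needs to be True, which holds.
Vera is a knight, and the claim "Vera and Jack are different types" is indeed True.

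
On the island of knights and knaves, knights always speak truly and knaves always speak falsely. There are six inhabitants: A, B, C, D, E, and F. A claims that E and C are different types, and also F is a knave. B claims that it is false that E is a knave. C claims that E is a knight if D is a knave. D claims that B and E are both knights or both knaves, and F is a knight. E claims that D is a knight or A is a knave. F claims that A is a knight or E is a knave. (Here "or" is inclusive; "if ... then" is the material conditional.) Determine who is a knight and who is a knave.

A is a knave, B is a knight, C is a knight, D is a knave, E is a knight, and F is a knave.

As a knave, A's statement "E and C are different types, and also F is a knave" should be False; it is.
Since B is a knight, "it is false that E is a knave" needs to be True, which holds.
As a knight, C's statement "E is a knight if D is a knave" should be True; it is.
D is a knave; "B and E are both knights or both knaves, and F is a knight" is False, as required.
E (knight): "D is a knight or A is a knave" — True. ✓
F (knave): "A is a knight or E is a knave" — False. ✓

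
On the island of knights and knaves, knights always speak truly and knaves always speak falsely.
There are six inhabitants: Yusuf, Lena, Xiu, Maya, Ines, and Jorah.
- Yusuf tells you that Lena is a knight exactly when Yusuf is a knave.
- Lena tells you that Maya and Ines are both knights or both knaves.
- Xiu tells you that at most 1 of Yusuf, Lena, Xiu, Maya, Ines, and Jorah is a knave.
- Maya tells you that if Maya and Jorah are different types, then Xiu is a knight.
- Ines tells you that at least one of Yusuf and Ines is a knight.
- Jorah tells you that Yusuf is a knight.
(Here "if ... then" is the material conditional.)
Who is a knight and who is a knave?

Yusuf is a knight, Lena is a knave, Xiu is a knave, Maya is a knave, Ines is a knight, and Jorah is a knight.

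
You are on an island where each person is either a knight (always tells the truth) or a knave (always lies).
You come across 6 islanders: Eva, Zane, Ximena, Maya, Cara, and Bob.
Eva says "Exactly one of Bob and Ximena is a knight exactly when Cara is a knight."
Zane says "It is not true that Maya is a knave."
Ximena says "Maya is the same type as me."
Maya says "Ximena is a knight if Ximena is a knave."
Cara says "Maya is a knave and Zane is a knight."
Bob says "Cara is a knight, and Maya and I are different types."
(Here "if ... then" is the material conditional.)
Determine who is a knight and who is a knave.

Eva is a knave, Zane is a knight, Ximena is a knight, Maya is a knight, Cara is a knave, and Bob is a knave.

As a knave, Eva's statement "exactly one of Bob and Ximena is a knight exactly when Cara is a knight" should be False; it is.
As a knight, Zane's statement "it is not true that Maya is a knave" should be true; it is.
Ximena is a knight; "Maya is the same type as me" is true, as required.
Maya is a knight; "Ximena is a knight if Ximena is a knave" is true, as required.
Cara is a knave, so "Maya is a knave and Zane is a knight" must be False — and it is.
Bob is a knave; "Cara is a knight, and Maya and I are different types" is False, as required.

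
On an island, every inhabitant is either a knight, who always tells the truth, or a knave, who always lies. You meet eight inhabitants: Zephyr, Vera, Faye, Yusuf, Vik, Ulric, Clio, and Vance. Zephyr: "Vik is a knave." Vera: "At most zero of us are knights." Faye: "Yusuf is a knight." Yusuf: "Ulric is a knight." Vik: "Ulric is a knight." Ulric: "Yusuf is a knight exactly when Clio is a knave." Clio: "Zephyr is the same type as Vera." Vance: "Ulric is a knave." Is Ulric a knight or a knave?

Ulric is a knave.

Consistent assignments: {Zephyr=knight, Vera=knave, Faye=knave, Yusuf=knave, Vik=knave, Ulric=knave, Clio=knave, Vance=knight}
In every consistent assignment, Ulric is a knave.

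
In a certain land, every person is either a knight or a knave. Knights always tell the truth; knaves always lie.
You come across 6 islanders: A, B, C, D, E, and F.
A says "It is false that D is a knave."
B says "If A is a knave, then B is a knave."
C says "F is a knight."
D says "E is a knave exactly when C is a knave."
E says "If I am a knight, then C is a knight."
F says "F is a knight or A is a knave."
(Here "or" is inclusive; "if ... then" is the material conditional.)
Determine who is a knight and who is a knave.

A is a knight, B is a knight, C is a knight, D is a knight, E is a knight, and F is a knight.

As a knight, A's statement "it is false that D is a knave" should be true; it is.
As a knight, B's statement "if A is a knave, then B is a knave" should be true; it is.
C is a knight, so "F is a knight" must be true — and it is.
D (knight): "E is a knave exactly when C is a knave" — true. ✓
E is a knight, so "if I am a knight, then C is a knight" must be true — and it is.
F is a knight, so "F is a knight or A is a knave" must be true — and it is.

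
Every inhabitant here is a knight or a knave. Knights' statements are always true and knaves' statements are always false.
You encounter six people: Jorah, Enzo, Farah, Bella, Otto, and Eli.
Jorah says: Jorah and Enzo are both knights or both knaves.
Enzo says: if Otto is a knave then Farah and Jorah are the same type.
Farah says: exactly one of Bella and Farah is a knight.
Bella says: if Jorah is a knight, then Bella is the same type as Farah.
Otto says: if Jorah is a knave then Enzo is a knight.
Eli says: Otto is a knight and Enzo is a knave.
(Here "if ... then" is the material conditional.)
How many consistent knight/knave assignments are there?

1

Consistent assignments:
  Jorah=knight, Enzo=knight, Farah=knight, Bella=knave, Otto=knight, Eli=knave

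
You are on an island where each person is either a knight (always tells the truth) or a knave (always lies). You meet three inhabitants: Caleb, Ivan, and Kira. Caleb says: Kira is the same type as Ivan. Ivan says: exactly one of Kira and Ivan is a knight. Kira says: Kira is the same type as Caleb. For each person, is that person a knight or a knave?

Caleb is a knight, Ivan is a knave, and Kira is a knave.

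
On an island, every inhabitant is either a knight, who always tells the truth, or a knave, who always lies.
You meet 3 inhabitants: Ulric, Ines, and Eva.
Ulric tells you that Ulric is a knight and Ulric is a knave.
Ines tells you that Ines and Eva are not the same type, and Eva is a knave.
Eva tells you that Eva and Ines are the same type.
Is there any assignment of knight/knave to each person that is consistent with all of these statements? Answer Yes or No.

Yes

One consistent assignment: Ulric=knave, Ines=knight, Eva=knave.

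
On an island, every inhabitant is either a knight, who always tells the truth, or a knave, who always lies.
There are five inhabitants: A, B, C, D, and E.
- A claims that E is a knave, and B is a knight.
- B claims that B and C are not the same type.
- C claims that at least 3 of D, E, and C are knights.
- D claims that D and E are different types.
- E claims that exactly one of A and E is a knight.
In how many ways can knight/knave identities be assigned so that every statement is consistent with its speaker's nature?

2

Consistent assignments:
  A=knave, B=knave, C=knave, D=knight, E=knave
  A=knave, B=knave, C=knave, D=knave, E=knave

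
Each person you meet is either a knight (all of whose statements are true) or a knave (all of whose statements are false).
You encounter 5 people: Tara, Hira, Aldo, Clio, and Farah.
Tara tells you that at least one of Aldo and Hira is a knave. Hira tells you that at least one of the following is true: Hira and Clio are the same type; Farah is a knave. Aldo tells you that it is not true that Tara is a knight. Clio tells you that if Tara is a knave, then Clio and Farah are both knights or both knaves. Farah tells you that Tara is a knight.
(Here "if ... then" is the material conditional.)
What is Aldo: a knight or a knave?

Aldo is a knave.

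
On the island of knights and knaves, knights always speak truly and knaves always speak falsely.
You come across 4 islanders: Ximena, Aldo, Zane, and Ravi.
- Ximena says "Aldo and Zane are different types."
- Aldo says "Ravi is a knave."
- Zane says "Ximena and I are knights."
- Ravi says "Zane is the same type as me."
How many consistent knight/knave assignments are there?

1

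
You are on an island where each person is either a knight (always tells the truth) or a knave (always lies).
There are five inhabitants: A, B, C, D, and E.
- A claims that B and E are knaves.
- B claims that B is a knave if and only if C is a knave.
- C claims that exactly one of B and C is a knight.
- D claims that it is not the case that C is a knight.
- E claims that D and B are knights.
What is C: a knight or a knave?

C is a knight.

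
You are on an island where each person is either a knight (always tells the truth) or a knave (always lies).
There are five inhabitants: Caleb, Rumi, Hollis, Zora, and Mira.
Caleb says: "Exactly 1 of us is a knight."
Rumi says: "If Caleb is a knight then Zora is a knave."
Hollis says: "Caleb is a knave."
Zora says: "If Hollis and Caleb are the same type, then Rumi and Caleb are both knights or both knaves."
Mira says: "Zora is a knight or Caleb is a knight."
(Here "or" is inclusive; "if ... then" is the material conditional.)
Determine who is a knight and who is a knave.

Caleb is a knave, Rumi is a knight, Hollis is a knight, Zora is a knight, and Mira is a knight.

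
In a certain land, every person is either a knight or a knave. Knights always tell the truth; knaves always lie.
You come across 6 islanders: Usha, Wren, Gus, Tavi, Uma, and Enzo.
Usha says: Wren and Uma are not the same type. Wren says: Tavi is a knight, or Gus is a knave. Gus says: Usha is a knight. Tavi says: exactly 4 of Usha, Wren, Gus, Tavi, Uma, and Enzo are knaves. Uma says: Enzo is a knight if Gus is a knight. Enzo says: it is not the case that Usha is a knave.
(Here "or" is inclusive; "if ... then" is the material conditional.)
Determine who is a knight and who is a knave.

Usha is a knight, Wren is a knave, Gus is a knight, Tavi is a knave, Uma is a knight, and Enzo is a knight.

Usha is a knight, so "Wren and Uma are not the same type" must be true — and it is.
Since Wren is a knave, "Tavi is a knight, or Gus is a knave" needs to be false, which holds.
Since Gus is a knight, "Usha is a knight" needs to be true, which holds.
Tavi is a knave; "exactly 4 of Usha, Wren, Gus, Tavi, Uma, and Enzo are knaves" is false, as required.
As a knight, Uma's statement "Enzo is a knight if Gus is a knight" should be true; it is.
As a knight, Enzo's statement "it is not the case that Usha is a knave" should be true; it is.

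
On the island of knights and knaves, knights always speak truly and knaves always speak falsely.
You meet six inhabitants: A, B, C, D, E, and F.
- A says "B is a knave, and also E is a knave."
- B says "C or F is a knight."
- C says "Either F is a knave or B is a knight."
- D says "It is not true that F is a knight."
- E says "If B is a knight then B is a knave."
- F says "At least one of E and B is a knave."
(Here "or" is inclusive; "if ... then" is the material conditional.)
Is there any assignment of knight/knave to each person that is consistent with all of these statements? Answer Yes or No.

Yes

One consistent assignment: A=knave, B=knight, C=knight, D=knave, E=knave, F=knight.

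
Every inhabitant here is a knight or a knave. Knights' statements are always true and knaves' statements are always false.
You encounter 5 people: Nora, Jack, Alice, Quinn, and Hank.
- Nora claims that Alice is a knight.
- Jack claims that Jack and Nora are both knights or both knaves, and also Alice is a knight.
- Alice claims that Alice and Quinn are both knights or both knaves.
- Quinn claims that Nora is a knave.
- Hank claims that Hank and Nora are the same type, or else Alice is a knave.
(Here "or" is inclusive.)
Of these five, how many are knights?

2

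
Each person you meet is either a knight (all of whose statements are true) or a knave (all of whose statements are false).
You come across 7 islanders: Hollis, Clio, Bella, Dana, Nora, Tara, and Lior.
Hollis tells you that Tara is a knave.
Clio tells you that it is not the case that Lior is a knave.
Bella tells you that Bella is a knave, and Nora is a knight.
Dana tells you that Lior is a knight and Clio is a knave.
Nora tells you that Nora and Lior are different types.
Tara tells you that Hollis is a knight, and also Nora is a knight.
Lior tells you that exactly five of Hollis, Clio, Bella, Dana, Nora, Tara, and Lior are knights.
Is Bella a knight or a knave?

Bella is a knave.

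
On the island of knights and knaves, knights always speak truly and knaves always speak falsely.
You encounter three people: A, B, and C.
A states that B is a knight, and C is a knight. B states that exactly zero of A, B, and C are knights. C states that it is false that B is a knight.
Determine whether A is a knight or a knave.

A is a knave.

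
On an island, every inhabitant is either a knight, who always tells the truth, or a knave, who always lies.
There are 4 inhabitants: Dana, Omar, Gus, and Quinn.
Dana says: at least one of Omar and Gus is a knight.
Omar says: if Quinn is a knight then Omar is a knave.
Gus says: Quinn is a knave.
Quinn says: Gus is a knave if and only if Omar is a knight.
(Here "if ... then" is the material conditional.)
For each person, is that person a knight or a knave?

Suppose Dana is a knave. Then Dana's statement "at least one of Omar and Gus is a knight" would have to be false. Checking the 8 ways to assign the others, none is consistent with every speaker.
(For instance, with Omar=knight, Gus=knight, Quinn=knave, Dana's claim "at least one of Omar and Gus is a knight" comes out true where it would need to be false.)
So Dana must be a knight, making "at least one of Omar and Gus is a knight" true. Taking Dana=knight, Omar=knight, Gus=knight, Quinn=knave, each remaining statement checks out:
  Omar (knight): "if Quinn is a knight then Omar is a knave" — true. ✓
  Gus (knight): "Quinn is a knave" — true. ✓
  Quinn (knave): "Gus is a knave if and only if Omar is a knight" — false. ✓
This is the unique consistent assignment.

Dana is a knight, Omar is a knight, Gus is a knight, and Quinn is a knave.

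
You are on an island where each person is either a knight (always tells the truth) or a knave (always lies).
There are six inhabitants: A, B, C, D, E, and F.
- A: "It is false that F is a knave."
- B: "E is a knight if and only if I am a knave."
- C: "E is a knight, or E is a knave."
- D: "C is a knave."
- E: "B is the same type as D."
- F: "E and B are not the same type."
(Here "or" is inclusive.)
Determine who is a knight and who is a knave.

A is a knight, B is a knight, C is a knight, D is a knave, E is a knave, and F is a knight.

A is a knight, so "it is false that F is a knave" must be True — and it is.
B is a knight, and the claim "E is a knight if and only if I am a knave" is indeed True.
C is a knight, so "E is a knight, or E is a knave" must be True — and it is.
D is a knave, so "C is a knave" must be false — and it is.
E is a knave, and the claim "B is the same type as D" is indeed false.
F is a knight, and the claim "E and B are not the same type" is indeed True.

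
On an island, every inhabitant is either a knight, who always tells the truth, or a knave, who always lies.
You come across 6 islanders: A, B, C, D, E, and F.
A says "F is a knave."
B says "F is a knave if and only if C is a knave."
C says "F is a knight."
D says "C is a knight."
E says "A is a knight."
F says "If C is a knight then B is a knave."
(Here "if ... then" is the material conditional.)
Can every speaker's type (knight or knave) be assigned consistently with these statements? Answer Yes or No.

Checking all 64 assignments, each has at least one speaker whose statement's truth value contradicts their type.

No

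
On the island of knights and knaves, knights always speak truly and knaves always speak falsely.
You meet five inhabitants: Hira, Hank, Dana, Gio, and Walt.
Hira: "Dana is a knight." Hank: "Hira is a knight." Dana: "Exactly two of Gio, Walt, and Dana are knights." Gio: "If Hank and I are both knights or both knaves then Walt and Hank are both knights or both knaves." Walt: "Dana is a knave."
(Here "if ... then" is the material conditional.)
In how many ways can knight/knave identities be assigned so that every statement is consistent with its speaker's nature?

1

Consistent assignments:
  Hira=knave, Hank=knave, Dana=knave, Gio=knave, Walt=knight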